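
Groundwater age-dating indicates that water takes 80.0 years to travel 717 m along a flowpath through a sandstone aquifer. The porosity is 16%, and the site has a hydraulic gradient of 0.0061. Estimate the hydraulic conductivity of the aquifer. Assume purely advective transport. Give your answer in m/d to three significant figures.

0.644 m/d

t = 80.0 years = 29200 d
v = L / t = 717 / 29200 = 0.02455 m/d
K = v · n / i = 0.02455 × 0.16 / 0.0061 = 0.644 m/d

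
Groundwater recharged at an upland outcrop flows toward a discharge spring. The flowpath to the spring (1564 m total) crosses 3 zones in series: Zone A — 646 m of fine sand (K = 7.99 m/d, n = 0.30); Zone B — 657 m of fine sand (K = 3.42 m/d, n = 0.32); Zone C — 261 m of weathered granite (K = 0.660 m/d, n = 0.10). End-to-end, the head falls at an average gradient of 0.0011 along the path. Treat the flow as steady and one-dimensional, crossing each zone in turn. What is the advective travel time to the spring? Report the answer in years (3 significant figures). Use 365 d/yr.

458 years

For zones in series the flux q is common to all zones; the equivalent conductivity is the harmonic (thickness-weighted) mean, K_eq = L_total / Σ(L_j/K_j).
Σ(L/K) = 646/7.99 + 657/3.42 + 261/0.660 = 80.85 + 192.1 + 395.5 = 668.4 d
K_eq = L_total / Σ(L/K) = 1564 / 668.4 = 2.340 m/d
q = K_eq · i = 2.340 × 0.0011 = 0.002574 m/d (same in every zone)
Zone A: v = q/n = 0.002574/0.30 = 0.008580 m/d → t_A = 646/0.008580 = 75300 d
Zone B: v = q/n = 0.002574/0.32 = 0.008043 m/d → t_B = 657/0.008043 = 81680 d
Zone C: v = q/n = 0.002574/0.10 = 0.02574 m/d → t_C = 261/0.02574 = 10140 d
Total t = 75300 + 81680 + 10140 = 167100 d
   = 167100 / 365 = 458 yr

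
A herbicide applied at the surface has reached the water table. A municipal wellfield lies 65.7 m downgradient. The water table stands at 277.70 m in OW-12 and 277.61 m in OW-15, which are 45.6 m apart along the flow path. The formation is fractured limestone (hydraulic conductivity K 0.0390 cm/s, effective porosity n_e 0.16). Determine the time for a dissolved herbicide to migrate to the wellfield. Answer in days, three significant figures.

158 days

Hydraulic gradient i = (277.70 − 277.61) / 45.6 = 0.09 / 45.6 = 0.001974
K = 0.0390 cm/s × 864 = 33.70 m/d
Darcy flux q = K·i = 33.70 × 0.001974 = 0.06651 m/d
Average linear velocity = 0.06651 / 0.16 = 0.4157 m/d
t = L / v = 65.7 / 0.4157 = 158.1 d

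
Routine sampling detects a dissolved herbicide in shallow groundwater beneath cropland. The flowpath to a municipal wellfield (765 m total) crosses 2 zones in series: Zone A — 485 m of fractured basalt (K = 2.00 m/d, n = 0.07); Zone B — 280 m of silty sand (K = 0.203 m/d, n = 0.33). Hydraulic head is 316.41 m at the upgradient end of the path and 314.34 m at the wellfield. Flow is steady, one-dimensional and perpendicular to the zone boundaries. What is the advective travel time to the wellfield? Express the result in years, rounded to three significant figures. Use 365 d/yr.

Total head drop ΔH = 316.41 − 314.34 = 2.07 m
Steady 1-D flow in series ⇒ the Darcy flux q is identical in every zone and the zone head losses add (resistances L/K in series).
Σ(L/K) = 485/2.00 + 280/0.203 = 242.5 + 1379 = 1622 d
q = ΔH / Σ(L/K) = 2.07 / 1622 = 0.001276 m/d (same in every zone)
Zone A: v = q/n = 0.001276/0.07 = 0.01823 m/d → t_A = 485/0.01823 = 26600 d
Zone B: v = q/n = 0.001276/0.33 = 0.003868 m/d → t_B = 280/0.003868 = 72390 d
Total t = 26600 + 72390 = 98990 d
   = 98990 / 365 = 271 yr

271 years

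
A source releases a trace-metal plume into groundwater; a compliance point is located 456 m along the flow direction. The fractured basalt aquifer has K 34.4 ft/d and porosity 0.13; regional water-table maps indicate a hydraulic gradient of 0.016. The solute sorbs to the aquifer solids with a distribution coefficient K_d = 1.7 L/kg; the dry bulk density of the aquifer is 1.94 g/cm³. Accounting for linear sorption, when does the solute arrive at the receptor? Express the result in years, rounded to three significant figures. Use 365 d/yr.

K = 34.4 ft/d × 0.3048 = 10.49 m/d
Darcy flux q = K·i = 10.49 × 0.016 = 0.1678 m/d
v_s = q/n_e = 0.1678/0.13 = 1.290 m/d
Retardation R = 1 + ρ_b·K_d/n = 1 + 1.94×1.7/0.13 = 26.37
Contaminant velocity v_c = v/R = 1.290/26.37 = 0.04894 m/d
t = L/v_c = 456/0.04894 = 9318 d
   = 9318/365 = 25.5 yr

25.5 years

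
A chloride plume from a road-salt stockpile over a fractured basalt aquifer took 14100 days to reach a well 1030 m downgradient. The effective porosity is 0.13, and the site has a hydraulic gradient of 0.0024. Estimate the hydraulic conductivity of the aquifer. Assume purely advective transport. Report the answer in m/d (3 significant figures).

v = L / t = 1030 / 14100 = 0.07305 m/d
K = v · n / i = 0.07305 × 0.13 / 0.0024 = 3.96 m/d

3.96 m/d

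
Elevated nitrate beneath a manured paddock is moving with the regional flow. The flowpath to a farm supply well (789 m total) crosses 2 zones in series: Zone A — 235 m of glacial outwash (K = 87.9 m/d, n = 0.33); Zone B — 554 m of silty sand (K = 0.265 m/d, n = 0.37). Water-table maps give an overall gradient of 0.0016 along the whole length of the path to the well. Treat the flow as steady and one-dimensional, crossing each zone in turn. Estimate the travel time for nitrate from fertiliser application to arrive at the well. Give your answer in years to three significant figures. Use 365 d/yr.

1280 years

Continuity: the same q passes through each zone, so ΔH = q·Σ(L_j/K_j) — the zones act as resistances in series.
Σ(L/K) = 235/87.9 + 554/0.265 = 2.673 + 2091 = 2093 d
K_eq = L_total / Σ(L/K) = 789 / 2093 = 0.3769 m/d
q = K_eq · i = 0.3769 × 0.0016 = 6.031e-4 m/d (same in every zone)
Zone A: v = q/n = 6.031e-4/0.33 = 0.001828 m/d → t_A = 235/0.001828 = 128600 d
Zone B: v = q/n = 6.031e-4/0.37 = 0.001630 m/d → t_B = 554/0.001630 = 339900 d
Total t = 128600 + 339900 = 468500 d
   = 468500 / 365 = 1280 yr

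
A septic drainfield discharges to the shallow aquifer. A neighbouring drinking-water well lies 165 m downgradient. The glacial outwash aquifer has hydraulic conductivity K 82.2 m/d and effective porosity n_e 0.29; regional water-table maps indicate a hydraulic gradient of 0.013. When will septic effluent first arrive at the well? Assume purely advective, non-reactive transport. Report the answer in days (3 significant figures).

44.8 days

Darcy flux q = K·i = 82.2 × 0.013 = 1.069 m/d
v = Ki/n = 82.2·0.013/0.29 = 3.685 m/d
t = L / v = 165 / 3.685 = 44.78 d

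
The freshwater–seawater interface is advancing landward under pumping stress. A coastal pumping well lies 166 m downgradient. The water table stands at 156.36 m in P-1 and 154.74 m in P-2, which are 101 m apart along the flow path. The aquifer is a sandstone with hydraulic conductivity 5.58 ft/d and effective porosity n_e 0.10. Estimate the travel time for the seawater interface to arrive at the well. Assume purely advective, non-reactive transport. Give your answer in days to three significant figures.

609 days

Hydraulic gradient i = (156.36 − 154.74) / 101 = 1.62 / 101 = 0.01604
K = 5.58 ft/d × 0.3048 = 1.701 m/d
Specific discharge q = 1.701 × 0.01604 = 0.02728 m/d
v = Ki/n = 1.701·0.01604/0.10 = 0.2728 m/d
t = L / v = 166 / 0.2728 = 608.5 d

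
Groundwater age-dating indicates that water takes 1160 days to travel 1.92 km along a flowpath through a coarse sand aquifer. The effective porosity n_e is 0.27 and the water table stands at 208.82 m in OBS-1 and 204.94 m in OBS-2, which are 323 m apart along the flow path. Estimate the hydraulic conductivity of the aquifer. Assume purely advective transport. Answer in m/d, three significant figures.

37.2 m/d

Hydraulic gradient i = (208.82 − 204.94) / 323 = 3.88 / 323 = 0.01201
L = 1.92 km = 1920 m
v = L / t = 1920 / 1160 = 1.655 m/d
K = v · n / i = 1.655 × 0.27 / 0.01201 = 37.2 m/d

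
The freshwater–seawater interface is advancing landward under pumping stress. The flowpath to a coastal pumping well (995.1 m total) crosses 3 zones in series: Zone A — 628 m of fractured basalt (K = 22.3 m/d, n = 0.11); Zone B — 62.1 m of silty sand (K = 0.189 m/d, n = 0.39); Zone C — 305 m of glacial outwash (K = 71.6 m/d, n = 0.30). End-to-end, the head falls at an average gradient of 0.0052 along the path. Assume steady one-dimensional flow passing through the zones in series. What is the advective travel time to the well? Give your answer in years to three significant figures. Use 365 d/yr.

35.3 years

Continuity: the same q passes through each zone, so ΔH = q·Σ(L_j/K_j) — the zones act as resistances in series.
Σ(L/K) = 628/22.3 + 62.1/0.189 + 305/71.6 = 28.16 + 328.6 + 4.260 = 361.0 d
K_eq = L_total / Σ(L/K) = 995.1 / 361.0 = 2.757 m/d
q = K_eq · i = 2.757 × 0.0052 = 0.01433 m/d (same in every zone)
Zone A: v = q/n = 0.01433/0.11 = 0.1303 m/d → t_A = 628/0.1303 = 4819 d
Zone B: v = q/n = 0.01433/0.39 = 0.03675 m/d → t_B = 62.1/0.03675 = 1690 d
Zone C: v = q/n = 0.01433/0.30 = 0.04778 m/d → t_C = 305/0.04778 = 6383 d
Total t = 4819 + 1690 + 6383 = 12890 d
   = 12890 / 365 = 35.3 yr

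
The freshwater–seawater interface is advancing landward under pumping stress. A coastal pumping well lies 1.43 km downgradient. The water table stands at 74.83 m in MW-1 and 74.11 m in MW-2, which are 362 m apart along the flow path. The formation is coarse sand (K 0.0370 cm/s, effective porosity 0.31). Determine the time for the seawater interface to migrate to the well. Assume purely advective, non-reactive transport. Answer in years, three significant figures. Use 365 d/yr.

19.1 years

Hydraulic gradient i = (74.83 − 74.11) / 362 = 0.72 / 362 = 0.001989
K = 0.0370 cm/s × 864 = 31.97 m/d
Darcy flux q = K·i = 31.97 × 0.001989 = 0.06358 m/d
Average linear velocity = 0.06358 / 0.31 = 0.2051 m/d
L = 1.43 km = 1430 m
t = L / v = 1430 / 0.2051 = 6972 d
   = 6972 / 365 = 19.1 yr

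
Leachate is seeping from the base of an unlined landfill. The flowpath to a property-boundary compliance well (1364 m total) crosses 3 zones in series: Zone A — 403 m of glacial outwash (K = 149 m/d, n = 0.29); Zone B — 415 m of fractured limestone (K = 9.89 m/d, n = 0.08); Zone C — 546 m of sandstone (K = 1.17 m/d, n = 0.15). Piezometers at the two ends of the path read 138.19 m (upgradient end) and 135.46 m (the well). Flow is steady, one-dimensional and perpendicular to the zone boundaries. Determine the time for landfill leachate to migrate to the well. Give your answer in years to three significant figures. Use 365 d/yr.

Total head drop ΔH = 138.19 − 135.46 = 2.73 m
Steady 1-D flow in series ⇒ the Darcy flux q is identical in every zone and the zone head losses add (resistances L/K in series).
Σ(L/K) = 403/149 + 415/9.89 + 546/1.17 = 2.705 + 41.96 + 466.7 = 511.3 d
q = ΔH / Σ(L/K) = 2.73 / 511.3 = 0.005339 m/d (same in every zone)
Zone A: v = q/n = 0.005339/0.29 = 0.01841 m/d → t_A = 403/0.01841 = 21890 d
Zone B: v = q/n = 0.005339/0.08 = 0.06674 m/d → t_B = 415/0.06674 = 6218 d
Zone C: v = q/n = 0.005339/0.15 = 0.03559 m/d → t_C = 546/0.03559 = 15340 d
Total t = 21890 + 6218 + 15340 = 43450 d
   = 43450 / 365 = 119 yr

119 years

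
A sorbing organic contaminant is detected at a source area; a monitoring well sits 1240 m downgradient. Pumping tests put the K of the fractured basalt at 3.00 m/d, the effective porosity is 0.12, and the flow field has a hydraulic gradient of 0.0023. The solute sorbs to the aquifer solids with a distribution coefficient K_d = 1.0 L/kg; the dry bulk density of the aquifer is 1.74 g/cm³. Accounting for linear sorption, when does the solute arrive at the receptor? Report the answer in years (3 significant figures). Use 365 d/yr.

916 years

Darcy flux q = K·i = 3.00 × 0.0023 = 0.006900 m/d
v = Ki/n = 3.00·0.0023/0.12 = 0.05750 m/d
Retardation R = 1 + ρ_b·K_d/n = 1 + 1.74×1.0/0.12 = 15.50
Contaminant velocity v_c = v/R = 0.05750/15.50 = 0.003710 m/d
t = L/v_c = 1240/0.003710 = 334300 d
   = 334300/365 = 916 yr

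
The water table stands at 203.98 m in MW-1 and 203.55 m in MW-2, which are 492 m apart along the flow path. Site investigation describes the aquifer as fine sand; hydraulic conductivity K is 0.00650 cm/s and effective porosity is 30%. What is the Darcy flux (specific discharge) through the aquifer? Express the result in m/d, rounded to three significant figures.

Hydraulic gradient i = (203.98 − 203.55) / 492 = 0.43 / 492 = 8.740e-4
K = 0.00650 cm/s × 864 = 5.616 m/d
Specific discharge q = 5.616 × 8.740e-4 = 0.004908 m/d

0.00491 m/d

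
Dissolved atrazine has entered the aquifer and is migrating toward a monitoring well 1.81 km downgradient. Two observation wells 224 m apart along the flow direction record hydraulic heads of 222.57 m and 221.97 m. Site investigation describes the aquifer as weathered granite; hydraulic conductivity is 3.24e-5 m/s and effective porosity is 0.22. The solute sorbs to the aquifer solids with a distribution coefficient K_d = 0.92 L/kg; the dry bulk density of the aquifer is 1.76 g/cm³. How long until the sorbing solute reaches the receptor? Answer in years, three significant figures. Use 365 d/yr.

Hydraulic gradient i = (222.57 − 221.97) / 224 = 0.60 / 224 = 0.002679
K = 3.24e-5 m/s × 86400 s/d = 2.799 m/d
Darcy flux q = K·i = 2.799 × 0.002679 = 0.007498 m/d
v_s = q/n_e = 0.007498/0.22 = 0.03408 m/d
Retardation R = 1 + ρ_b·K_d/n = 1 + 1.76×0.92/0.22 = 8.360
Contaminant velocity v_c = v/R = 0.03408/8.360 = 0.004077 m/d
L = 1.81 km = 1810 m
t = L/v_c = 1810/0.004077 = 444000 d
   = 444000/365 = 1220 yr

1220 years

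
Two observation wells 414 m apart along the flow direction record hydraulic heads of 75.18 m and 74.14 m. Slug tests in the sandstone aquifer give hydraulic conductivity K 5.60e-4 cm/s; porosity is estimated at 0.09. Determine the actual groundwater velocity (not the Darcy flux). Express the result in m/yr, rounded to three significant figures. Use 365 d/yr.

4.93 m/yr

Hydraulic gradient i = (75.18 − 74.14) / 414 = 1.04 / 414 = 0.002512
K = 5.60e-4 cm/s × 864 = 0.4838 m/d
Specific discharge q = 0.4838 × 0.002512 = 0.001215 m/d
v = Ki/n = 0.4838·0.002512/0.09 = 0.01350 m/d
   = 0.01350 × 365 = 4.93 m/yr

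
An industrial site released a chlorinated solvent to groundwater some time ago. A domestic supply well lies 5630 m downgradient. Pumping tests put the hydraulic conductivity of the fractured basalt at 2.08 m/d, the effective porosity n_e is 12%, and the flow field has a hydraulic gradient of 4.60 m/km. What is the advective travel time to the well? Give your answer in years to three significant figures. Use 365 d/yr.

193 years

q = Ki = 2.08 × 0.0046 = 0.009568 m/d
Average linear velocity = 0.009568 / 0.12 = 0.07973 m/d
t = L / v = 5630 / 0.07973 = 70610 d
   = 70610 / 365 = 193 yr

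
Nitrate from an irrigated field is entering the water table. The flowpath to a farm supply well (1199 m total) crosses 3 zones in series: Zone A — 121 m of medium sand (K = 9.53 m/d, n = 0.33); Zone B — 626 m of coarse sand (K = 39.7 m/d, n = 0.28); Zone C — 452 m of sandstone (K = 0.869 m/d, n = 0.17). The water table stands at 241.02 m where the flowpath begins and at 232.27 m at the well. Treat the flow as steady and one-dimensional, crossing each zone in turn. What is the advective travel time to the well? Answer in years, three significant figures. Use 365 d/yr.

Total head drop ΔH = 241.02 − 232.27 = 8.75 m
Continuity: the same q passes through each zone, so ΔH = q·Σ(L_j/K_j) — the zones act as resistances in series.
Σ(L/K) = 121/9.53 + 626/39.7 + 452/0.869 = 12.70 + 15.77 + 520.1 = 548.6 d
q = ΔH / Σ(L/K) = 8.75 / 548.6 = 0.01595 m/d (same in every zone)
Zone A: v = q/n = 0.01595/0.33 = 0.04833 m/d → t_A = 121/0.04833 = 2504 d
Zone B: v = q/n = 0.01595/0.28 = 0.05696 m/d → t_B = 626/0.05696 = 10990 d
Zone C: v = q/n = 0.01595/0.17 = 0.09382 m/d → t_C = 452/0.09382 = 4818 d
Total t = 2504 + 10990 + 4818 = 18310 d
   = 18310 / 365 = 50.2 yr

50.2 years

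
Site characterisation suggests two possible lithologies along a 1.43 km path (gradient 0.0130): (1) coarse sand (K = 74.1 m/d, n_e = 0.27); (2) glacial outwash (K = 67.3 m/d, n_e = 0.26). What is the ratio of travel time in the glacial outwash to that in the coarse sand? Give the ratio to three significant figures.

1.06

Unit 1 (coarse sand): v = 74.1×0.013/0.27 = 3.568 m/d, t = 1430/3.568 = 400.8 d
Unit 2 (glacial outwash): v = 67.3×0.013/0.26 = 3.365 m/d, t = 1430/3.365 = 425.0 d
t(glacial outwash) / t(coarse sand) = 425.0/400.8 = 1.06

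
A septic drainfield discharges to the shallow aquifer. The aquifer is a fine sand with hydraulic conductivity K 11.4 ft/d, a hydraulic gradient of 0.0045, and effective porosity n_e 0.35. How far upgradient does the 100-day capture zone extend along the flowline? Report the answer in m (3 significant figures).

K = 11.4 ft/d × 0.3048 = 3.475 m/d
Specific discharge q = 3.475 × 0.0045 = 0.01564 m/d
Seepage velocity v = q / n = 0.01564 / 0.35 = 0.04467 m/d
L = v × T = 0.04467 × 100 = 4.467 m

4.47 m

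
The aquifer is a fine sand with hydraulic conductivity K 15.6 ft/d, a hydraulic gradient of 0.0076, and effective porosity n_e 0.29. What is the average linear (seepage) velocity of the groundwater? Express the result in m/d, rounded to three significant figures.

0.125 m/d

K = 15.6 ft/d × 0.3048 = 4.755 m/d
Specific discharge q = 4.755 × 0.0076 = 0.03614 m/d
v = Ki/n = 4.755·0.0076/0.29 = 0.1246 m/d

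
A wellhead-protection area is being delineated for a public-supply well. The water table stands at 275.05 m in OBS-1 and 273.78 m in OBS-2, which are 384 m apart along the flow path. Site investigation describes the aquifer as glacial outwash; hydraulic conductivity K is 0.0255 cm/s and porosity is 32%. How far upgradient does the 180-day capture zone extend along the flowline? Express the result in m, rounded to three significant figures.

Hydraulic gradient i = (275.05 − 273.78) / 384 = 1.27 / 384 = 0.003307
K = 0.0255 cm/s × 864 = 22.03 m/d
Specific discharge q = 22.03 × 0.003307 = 0.07287 m/d
Seepage velocity v = q / n = 0.07287 / 0.32 = 0.2277 m/d
L = v × T = 0.2277 × 180 = 40.99 m

41.0 m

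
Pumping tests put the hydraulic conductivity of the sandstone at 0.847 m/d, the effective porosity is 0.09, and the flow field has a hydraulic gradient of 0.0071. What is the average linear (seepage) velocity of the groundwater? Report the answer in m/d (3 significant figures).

0.0668 m/d

q = Ki = 0.847 × 0.0071 = 0.006014 m/d
v = Ki/n = 0.847·0.0071/0.09 = 0.06682 m/d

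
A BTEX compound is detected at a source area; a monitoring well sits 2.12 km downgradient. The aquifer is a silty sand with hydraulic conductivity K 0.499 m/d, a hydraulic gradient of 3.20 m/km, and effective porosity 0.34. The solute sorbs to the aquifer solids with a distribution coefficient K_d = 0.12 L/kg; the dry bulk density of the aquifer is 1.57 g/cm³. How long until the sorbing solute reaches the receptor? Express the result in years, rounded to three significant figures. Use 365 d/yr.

q = Ki = 0.499 × 0.0032 = 0.001597 m/d
v = Ki/n = 0.499·0.0032/0.34 = 0.004696 m/d
Retardation R = 1 + ρ_b·K_d/n = 1 + 1.57×0.12/0.34 = 1.554
Contaminant velocity v_c = v/R = 0.004696/1.554 = 0.003022 m/d
L = 2.12 km = 2120 m
t = L/v_c = 2120/0.003022 = 701500 d
   = 701500/365 = 1920 yr

1920 years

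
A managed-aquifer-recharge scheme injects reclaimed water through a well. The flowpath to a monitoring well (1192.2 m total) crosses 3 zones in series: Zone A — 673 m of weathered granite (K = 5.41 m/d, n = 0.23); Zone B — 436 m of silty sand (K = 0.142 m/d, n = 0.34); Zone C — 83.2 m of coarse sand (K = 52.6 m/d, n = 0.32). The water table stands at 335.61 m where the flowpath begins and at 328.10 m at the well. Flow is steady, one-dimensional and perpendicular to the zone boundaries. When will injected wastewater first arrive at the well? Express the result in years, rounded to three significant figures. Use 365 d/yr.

Total head drop ΔH = 335.61 − 328.10 = 7.51 m
Continuity: the same q passes through each zone, so ΔH = q·Σ(L_j/K_j) — the zones act as resistances in series.
Σ(L/K) = 673/5.41 + 436/0.142 + 83.2/52.6 = 124.4 + 3070 + 1.582 = 3196 d
q = ΔH / Σ(L/K) = 7.51 / 3196 = 0.002350 m/d (same in every zone)
Zone A: v = q/n = 0.002350/0.23 = 0.01022 m/d → t_A = 673/0.01022 = 65880 d
Zone B: v = q/n = 0.002350/0.34 = 0.006910 m/d → t_B = 436/0.006910 = 63090 d
Zone C: v = q/n = 0.002350/0.32 = 0.007342 m/d → t_C = 83.2/0.007342 = 11330 d
Total t = 65880 + 63090 + 11330 = 140300 d
   = 140300 / 365 = 384 yr

384 years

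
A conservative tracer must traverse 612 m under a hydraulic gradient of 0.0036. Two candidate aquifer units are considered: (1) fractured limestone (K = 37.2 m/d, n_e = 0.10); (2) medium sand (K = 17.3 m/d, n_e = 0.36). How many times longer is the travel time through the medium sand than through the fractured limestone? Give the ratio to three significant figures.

Unit 1 (fractured limestone): v = 37.2×0.0036/0.10 = 1.339 m/d, t = 612/1.339 = 457.0 d
Unit 2 (medium sand): v = 17.3×0.0036/0.36 = 0.1730 m/d, t = 612/0.1730 = 3538 d
t(medium sand) / t(fractured limestone) = 3538/457.0 = 7.74

7.74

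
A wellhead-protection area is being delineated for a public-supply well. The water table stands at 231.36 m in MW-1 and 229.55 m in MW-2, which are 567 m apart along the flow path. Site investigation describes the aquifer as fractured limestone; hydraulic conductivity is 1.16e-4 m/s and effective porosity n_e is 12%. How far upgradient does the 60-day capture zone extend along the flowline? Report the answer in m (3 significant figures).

16.0 m

Hydraulic gradient i = (231.36 − 229.55) / 567 = 1.81 / 567 = 0.003192
K = 1.16e-4 m/s × 86400 s/d = 10.02 m/d
Darcy flux q = K·i = 10.02 × 0.003192 = 0.03199 m/d
v_s = q/n_e = 0.03199/0.12 = 0.2666 m/d
L = v × T = 0.2666 × 60 = 16.00 m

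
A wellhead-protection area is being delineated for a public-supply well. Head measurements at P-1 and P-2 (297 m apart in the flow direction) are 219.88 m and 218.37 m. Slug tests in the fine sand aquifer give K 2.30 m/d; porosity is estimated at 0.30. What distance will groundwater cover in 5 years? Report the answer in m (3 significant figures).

71.1 m

Hydraulic gradient i = (219.88 − 218.37) / 297 = 1.51 / 297 = 0.005084
Darcy flux q = K·i = 2.30 × 0.005084 = 0.01169 m/d
v = Ki/n = 2.30·0.005084/0.30 = 0.03898 m/d
T = 5 yr × 365 = 1825 d
L = v × T = 0.03898 × 1825 = 71.14 m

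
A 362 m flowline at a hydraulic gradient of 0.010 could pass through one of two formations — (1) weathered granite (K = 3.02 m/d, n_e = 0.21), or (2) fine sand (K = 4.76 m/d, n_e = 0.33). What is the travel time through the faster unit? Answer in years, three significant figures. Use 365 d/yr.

Unit 1 (weathered granite): v = 3.02×0.010/0.21 = 0.1438 m/d, t = 362/0.1438 = 2517 d
Unit 2 (fine sand): v = 4.76×0.010/0.33 = 0.1442 m/d, t = 362/0.1442 = 2510 d
Faster: 2510 d / 365 = 6.88 yr

6.88 years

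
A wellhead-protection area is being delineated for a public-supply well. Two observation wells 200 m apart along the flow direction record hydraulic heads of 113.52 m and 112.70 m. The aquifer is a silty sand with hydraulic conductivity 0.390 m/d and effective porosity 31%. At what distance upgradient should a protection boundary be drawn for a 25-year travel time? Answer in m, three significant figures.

47.1 m

Hydraulic gradient i = (113.52 − 112.70) / 200 = 0.82 / 200 = 0.004100
Darcy flux q = K·i = 0.390 × 0.004100 = 0.001599 m/d
v = Ki/n = 0.390·0.004100/0.31 = 0.005158 m/d
T = 25 yr × 365 = 9125 d
L = v × T = 0.005158 × 9125 = 47.07 m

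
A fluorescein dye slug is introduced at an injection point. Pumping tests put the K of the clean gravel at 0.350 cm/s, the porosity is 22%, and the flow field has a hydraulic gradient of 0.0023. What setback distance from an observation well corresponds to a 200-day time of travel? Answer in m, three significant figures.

K = 0.350 cm/s × 864 = 302.4 m/d
Specific discharge q = 302.4 × 0.0023 = 0.6955 m/d
v = Ki/n = 302.4·0.0023/0.22 = 3.161 m/d
L = v × T = 3.161 × 200 = 632.3 m

632 m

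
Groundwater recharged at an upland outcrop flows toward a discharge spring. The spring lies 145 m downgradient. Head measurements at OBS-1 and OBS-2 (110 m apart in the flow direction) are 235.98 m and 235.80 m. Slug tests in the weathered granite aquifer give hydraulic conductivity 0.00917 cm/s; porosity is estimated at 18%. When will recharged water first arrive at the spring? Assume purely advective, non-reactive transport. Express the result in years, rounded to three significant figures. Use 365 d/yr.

5.52 years

Hydraulic gradient i = (235.98 − 235.80) / 110 = 0.18 / 110 = 0.001636
K = 0.00917 cm/s × 864 = 7.923 m/d
Specific discharge q = 7.923 × 0.001636 = 0.01296 m/d
v_s = q/n_e = 0.01296/0.18 = 0.07203 m/d
t = L / v = 145 / 0.07203 = 2013 d
   = 2013 / 365 = 5.52 yr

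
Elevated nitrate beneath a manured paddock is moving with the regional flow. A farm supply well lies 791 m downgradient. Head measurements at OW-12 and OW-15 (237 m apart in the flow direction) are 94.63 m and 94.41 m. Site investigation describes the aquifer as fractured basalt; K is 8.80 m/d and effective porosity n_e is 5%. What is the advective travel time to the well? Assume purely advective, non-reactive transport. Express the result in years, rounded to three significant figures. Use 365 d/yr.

Hydraulic gradient i = (94.63 − 94.41) / 237 = 0.22 / 237 = 9.283e-4
Darcy flux q = K·i = 8.80 × 9.283e-4 = 0.008169 m/d
v = Ki/n = 8.80·9.283e-4/0.05 = 0.1634 m/d
t = L / v = 791 / 0.1634 = 4842 d
   = 4842 / 365 = 13.3 yr

13.3 years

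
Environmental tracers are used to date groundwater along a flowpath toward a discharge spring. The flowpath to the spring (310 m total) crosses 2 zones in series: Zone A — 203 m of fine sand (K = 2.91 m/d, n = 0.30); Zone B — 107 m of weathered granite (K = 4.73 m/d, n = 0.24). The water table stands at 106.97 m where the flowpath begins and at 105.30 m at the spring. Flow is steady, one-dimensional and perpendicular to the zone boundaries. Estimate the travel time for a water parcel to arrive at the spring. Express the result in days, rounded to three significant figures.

Total head drop ΔH = 106.97 − 105.30 = 1.67 m
Steady 1-D flow in series ⇒ the Darcy flux q is identical in every zone and the zone head losses add (resistances L/K in series).
Σ(L/K) = 203/2.91 + 107/4.73 = 69.76 + 22.62 = 92.38 d
q = ΔH / Σ(L/K) = 1.67 / 92.38 = 0.01808 m/d (same in every zone)
Zone A: v = q/n = 0.01808/0.30 = 0.06026 m/d → t_A = 203/0.06026 = 3369 d
Zone B: v = q/n = 0.01808/0.24 = 0.07532 m/d → t_B = 107/0.07532 = 1421 d
Total t = 3369 + 1421 = 4789 d

4790 days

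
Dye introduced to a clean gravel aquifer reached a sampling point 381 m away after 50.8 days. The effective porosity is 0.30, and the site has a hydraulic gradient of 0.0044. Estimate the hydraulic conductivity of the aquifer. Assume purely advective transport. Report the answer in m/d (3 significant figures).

v = L / t = 381 / 50.8 = 7.500 m/d
K = v · n / i = 7.500 × 0.30 / 0.0044 = 511 m/d

511 m/d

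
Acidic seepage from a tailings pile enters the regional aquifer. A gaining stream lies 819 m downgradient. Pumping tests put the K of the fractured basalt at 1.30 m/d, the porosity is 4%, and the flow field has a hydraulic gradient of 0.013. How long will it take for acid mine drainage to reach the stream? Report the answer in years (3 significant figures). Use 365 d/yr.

Darcy flux q = K·i = 1.30 × 0.013 = 0.01690 m/d
v = Ki/n = 1.30·0.013/0.04 = 0.4225 m/d
t = L / v = 819 / 0.4225 = 1938 d
   = 1938 / 365 = 5.31 yr

5.31 years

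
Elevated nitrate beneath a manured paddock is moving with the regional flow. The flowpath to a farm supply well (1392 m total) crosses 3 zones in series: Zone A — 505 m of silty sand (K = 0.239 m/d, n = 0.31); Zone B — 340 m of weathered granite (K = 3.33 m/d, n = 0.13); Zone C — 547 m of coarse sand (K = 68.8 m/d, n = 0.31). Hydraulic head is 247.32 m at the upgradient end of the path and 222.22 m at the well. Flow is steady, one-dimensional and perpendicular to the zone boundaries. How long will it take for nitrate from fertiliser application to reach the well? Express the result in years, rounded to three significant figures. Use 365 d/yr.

89.9 years

Total head drop ΔH = 247.32 − 222.22 = 25.10 m
Continuity: the same q passes through each zone, so ΔH = q·Σ(L_j/K_j) — the zones act as resistances in series.
Σ(L/K) = 505/0.239 + 340/3.33 + 547/68.8 = 2113 + 102.1 + 7.951 = 2223 d
q = ΔH / Σ(L/K) = 25.10 / 2223 = 0.01129 m/d (same in every zone)
Zone A: v = q/n = 0.01129/0.31 = 0.03642 m/d → t_A = 505/0.03642 = 13870 d
Zone B: v = q/n = 0.01129/0.13 = 0.08685 m/d → t_B = 340/0.08685 = 3915 d
Zone C: v = q/n = 0.01129/0.31 = 0.03642 m/d → t_C = 547/0.03642 = 15020 d
Total t = 13870 + 3915 + 15020 = 32800 d
   = 32800 / 365 = 89.9 yr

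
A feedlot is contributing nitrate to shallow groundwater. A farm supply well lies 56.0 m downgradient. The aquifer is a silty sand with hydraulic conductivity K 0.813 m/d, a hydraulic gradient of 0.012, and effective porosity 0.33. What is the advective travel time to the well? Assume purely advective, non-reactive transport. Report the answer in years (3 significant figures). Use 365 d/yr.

q = Ki = 0.813 × 0.012 = 0.009756 m/d
v = Ki/n = 0.813·0.012/0.33 = 0.02956 m/d
t = L / v = 56.0 / 0.02956 = 1894 d
   = 1894 / 365 = 5.19 yr

5.19 years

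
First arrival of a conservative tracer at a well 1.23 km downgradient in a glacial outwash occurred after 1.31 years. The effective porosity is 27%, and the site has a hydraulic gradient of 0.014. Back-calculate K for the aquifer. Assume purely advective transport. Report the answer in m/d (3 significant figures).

t = 1.31 years = 478.2 d
L = 1.23 km = 1230 m
v = L / t = 1230 / 478.2 = 2.572 m/d
K = v · n / i = 2.572 × 0.27 / 0.014 = 49.6 m/d

49.6 m/d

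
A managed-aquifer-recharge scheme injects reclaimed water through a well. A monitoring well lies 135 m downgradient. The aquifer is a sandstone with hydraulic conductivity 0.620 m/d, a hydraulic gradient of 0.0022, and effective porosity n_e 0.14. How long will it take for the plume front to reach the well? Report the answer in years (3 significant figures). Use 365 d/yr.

Specific discharge q = 0.620 × 0.0022 = 0.001364 m/d
v = Ki/n = 0.620·0.0022/0.14 = 0.009743 m/d
t = L / v = 135 / 0.009743 = 13860 d
   = 13860 / 365 = 38.0 yr

38.0 years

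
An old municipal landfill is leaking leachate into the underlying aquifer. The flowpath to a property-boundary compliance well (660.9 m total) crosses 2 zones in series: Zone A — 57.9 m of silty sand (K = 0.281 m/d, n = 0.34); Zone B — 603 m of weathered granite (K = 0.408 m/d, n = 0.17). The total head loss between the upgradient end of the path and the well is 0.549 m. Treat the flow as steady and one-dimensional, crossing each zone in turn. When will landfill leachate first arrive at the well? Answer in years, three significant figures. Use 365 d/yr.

Continuity: the same q passes through each zone, so ΔH = q·Σ(L_j/K_j) — the zones act as resistances in series.
Σ(L/K) = 57.9/0.281 + 603/0.408 = 206.0 + 1478 = 1684 d
q = ΔH / Σ(L/K) = 0.549 / 1684 = 3.260e-4 m/d (same in every zone)
Zone A: v = q/n = 3.260e-4/0.34 = 9.589e-4 m/d → t_A = 57.9/9.589e-4 = 60380 d
Zone B: v = q/n = 3.260e-4/0.17 = 0.001918 m/d → t_B = 603/0.001918 = 314400 d
Total t = 60380 + 314400 = 374800 d
   = 374800 / 365 = 1030 yr

1030 years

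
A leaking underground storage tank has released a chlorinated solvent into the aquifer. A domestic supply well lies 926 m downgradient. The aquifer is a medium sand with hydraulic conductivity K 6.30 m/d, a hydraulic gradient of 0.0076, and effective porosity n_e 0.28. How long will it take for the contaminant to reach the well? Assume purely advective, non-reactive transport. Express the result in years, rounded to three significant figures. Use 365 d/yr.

Specific discharge q = 6.30 × 0.0076 = 0.04788 m/d
Average linear velocity = 0.04788 / 0.28 = 0.1710 m/d
t = L / v = 926 / 0.1710 = 5415 d
   = 5415 / 365 = 14.8 yr

14.8 years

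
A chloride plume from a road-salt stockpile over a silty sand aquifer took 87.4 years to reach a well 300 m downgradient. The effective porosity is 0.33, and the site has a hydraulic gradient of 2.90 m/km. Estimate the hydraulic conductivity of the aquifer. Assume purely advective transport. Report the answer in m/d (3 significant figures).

1.07 m/d

t = 87.4 years = 31900 d
v = L / t = 300 / 31900 = 0.009404 m/d
K = v · n / i = 0.009404 × 0.33 / 0.0029 = 1.07 m/d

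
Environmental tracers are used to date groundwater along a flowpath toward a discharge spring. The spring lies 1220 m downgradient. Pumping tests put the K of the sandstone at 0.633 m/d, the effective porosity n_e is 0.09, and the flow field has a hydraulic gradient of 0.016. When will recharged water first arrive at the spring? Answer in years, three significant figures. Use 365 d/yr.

q = Ki = 0.633 × 0.016 = 0.01013 m/d
v = Ki/n = 0.633·0.016/0.09 = 0.1125 m/d
t = L / v = 1220 / 0.1125 = 10840 d
   = 10840 / 365 = 29.7 yr

29.7 years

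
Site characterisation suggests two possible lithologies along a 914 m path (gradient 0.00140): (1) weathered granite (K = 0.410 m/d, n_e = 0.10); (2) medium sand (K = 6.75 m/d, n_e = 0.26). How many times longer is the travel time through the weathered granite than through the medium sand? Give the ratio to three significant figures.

Unit 1 (weathered granite): v = 0.410×0.0014/0.10 = 0.005740 m/d, t = 914/0.005740 = 159200 d
Unit 2 (medium sand): v = 6.75×0.0014/0.26 = 0.03635 m/d, t = 914/0.03635 = 25150 d
t(weathered granite) / t(medium sand) = 159200/25150 = 6.33

6.33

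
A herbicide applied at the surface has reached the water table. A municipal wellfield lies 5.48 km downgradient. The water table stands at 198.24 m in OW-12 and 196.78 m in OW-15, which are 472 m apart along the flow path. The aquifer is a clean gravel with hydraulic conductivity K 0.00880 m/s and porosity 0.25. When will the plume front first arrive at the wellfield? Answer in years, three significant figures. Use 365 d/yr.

1.60 years

Hydraulic gradient i = (198.24 − 196.78) / 472 = 1.46 / 472 = 0.003093
K = 0.00880 m/s × 86400 s/d = 760.3 m/d
Specific discharge q = 760.3 × 0.003093 = 2.352 m/d
Seepage velocity v = q / n = 2.352 / 0.25 = 9.407 m/d
L = 5.48 km = 5480 m
t = L / v = 5480 / 9.407 = 582.5 d
   = 582.5 / 365 = 1.60 yr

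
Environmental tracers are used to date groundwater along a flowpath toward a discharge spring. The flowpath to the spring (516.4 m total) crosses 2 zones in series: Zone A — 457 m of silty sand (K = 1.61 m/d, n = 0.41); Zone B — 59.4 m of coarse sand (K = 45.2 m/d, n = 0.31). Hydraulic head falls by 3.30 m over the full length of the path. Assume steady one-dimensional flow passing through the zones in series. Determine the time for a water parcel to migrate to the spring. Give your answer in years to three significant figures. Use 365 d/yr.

48.7 years

Continuity: the same q passes through each zone, so ΔH = q·Σ(L_j/K_j) — the zones act as resistances in series.
Σ(L/K) = 457/1.61 + 59.4/45.2 = 283.9 + 1.314 = 285.2 d
q = ΔH / Σ(L/K) = 3.30 / 285.2 = 0.01157 m/d (same in every zone)
Zone A: v = q/n = 0.01157/0.41 = 0.02822 m/d → t_A = 457/0.02822 = 16190 d
Zone B: v = q/n = 0.01157/0.31 = 0.03733 m/d → t_B = 59.4/0.03733 = 1591 d
Total t = 16190 + 1591 = 17780 d
   = 17780 / 365 = 48.7 yr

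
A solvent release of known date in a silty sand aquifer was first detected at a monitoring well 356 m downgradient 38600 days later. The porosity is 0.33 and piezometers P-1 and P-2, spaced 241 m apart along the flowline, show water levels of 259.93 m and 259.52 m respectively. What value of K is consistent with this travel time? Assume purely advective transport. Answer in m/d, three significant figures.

Hydraulic gradient i = (259.93 − 259.52) / 241 = 0.41 / 241 = 0.001701
v = L / t = 356 / 38600 = 0.009223 m/d
K = v · n / i = 0.009223 × 0.33 / 0.001701 = 1.79 m/d

1.79 m/d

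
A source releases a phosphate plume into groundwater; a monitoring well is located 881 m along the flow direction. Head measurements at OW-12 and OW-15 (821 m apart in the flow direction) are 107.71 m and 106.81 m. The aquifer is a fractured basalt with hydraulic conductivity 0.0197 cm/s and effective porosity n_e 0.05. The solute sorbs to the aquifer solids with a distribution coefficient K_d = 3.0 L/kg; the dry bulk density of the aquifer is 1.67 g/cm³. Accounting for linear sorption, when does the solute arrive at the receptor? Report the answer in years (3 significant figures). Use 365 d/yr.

Hydraulic gradient i = (107.71 − 106.81) / 821 = 0.90 / 821 = 0.001096
K = 0.0197 cm/s × 864 = 17.02 m/d
Specific discharge q = 17.02 × 0.001096 = 0.01866 m/d
Average linear velocity = 0.01866 / 0.05 = 0.3732 m/d
Retardation R = 1 + ρ_b·K_d/n = 1 + 1.67×3.0/0.05 = 101.2
Contaminant velocity v_c = v/R = 0.3732/101.2 = 0.003687 m/d
t = L/v_c = 881/0.003687 = 238900 d
   = 238900/365 = 655 yr

655 years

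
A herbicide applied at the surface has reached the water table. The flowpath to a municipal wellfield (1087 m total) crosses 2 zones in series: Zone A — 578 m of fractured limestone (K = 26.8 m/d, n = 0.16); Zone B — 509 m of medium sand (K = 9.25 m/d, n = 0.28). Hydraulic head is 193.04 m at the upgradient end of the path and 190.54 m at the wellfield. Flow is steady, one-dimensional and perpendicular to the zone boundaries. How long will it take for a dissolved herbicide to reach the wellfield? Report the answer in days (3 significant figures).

Total head drop ΔH = 193.04 − 190.54 = 2.50 m
Steady 1-D flow in series ⇒ the Darcy flux q is identical in every zone and the zone head losses add (resistances L/K in series).
Σ(L/K) = 578/26.8 + 509/9.25 = 21.57 + 55.03 = 76.59 d
q = ΔH / Σ(L/K) = 2.50 / 76.59 = 0.03264 m/d (same in every zone)
Zone A: v = q/n = 0.03264/0.16 = 0.2040 m/d → t_A = 578/0.2040 = 2833 d
Zone B: v = q/n = 0.03264/0.28 = 0.1166 m/d → t_B = 509/0.1166 = 4366 d
Total t = 2833 + 4366 = 7200 d

7200 days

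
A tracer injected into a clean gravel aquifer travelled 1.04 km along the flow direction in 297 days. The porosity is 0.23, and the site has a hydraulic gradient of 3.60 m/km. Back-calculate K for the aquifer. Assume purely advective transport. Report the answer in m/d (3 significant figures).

224 m/d

L = 1.04 km = 1040 m
v = L / t = 1040 / 297 = 3.502 m/d
K = v · n / i = 3.502 × 0.23 / 0.0036 = 224 m/d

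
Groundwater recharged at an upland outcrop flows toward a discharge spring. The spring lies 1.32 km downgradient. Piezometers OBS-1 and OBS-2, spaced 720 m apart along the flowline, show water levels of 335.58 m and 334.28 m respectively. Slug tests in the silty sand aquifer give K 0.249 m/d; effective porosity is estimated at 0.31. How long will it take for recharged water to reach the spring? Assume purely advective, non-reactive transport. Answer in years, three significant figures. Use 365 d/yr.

Hydraulic gradient i = (335.58 − 334.28) / 720 = 1.30 / 720 = 0.001806
Specific discharge q = 0.249 × 0.001806 = 4.496e-4 m/d
Average linear velocity = 4.496e-4 / 0.31 = 0.001450 m/d
L = 1.32 km = 1320 m
t = L / v = 1320 / 0.001450 = 910200 d
   = 910200 / 365 = 2490 yr

2490 years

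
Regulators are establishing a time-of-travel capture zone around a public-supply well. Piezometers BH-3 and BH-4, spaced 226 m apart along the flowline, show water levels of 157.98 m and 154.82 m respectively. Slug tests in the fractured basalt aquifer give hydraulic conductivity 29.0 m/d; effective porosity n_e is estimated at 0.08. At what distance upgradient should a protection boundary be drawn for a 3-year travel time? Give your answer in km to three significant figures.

5.55 km

Hydraulic gradient i = (157.98 − 154.82) / 226 = 3.16 / 226 = 0.01398
Darcy flux q = K·i = 29.0 × 0.01398 = 0.4055 m/d
v = Ki/n = 29.0·0.01398/0.08 = 5.069 m/d
T = 3 yr × 365 = 1095 d
L = v × T = 5.069 × 1095 = 5550 m
   = 5.55 km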